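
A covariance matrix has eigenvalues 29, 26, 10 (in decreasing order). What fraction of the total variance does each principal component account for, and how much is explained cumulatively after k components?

Step 1 — total variance = trace(Sigma) = Σ λ_i = 29 + 26 + 10 = 65.

Step 2 — fraction explained by component i = λ_i / Σ λ:
  PC1: 29/65 = 0.4462
  PC2: 26/65 = 0.4
  PC3: 10/65 = 0.1538

Step 3 — cumulative fraction after k components = (λ_1 + ... + λ_k) / Σ λ:
  k = 1: 29/65 = 0.4462
  k = 2: (29 + 26)/65 = 55/65 = 0.8462
  k = 3: (29 + 26 + 10)/65 = 65/65 = 1

Summary (fraction, with percent):

explained: PC1 0.4462 (44.62%), PC2 0.4 (40%), PC3 0.1538 (15.38%);  cumulative: 0.4462, 0.8462, 1


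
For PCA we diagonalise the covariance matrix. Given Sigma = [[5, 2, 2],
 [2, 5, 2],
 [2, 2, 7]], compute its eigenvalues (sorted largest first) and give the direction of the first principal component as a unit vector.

Step 1 — characteristic polynomial p(λ) = det(λI - Sigma) = λ³ - tr·λ² + c_1·λ - det, where tr = trace, c_1 = sum of the principal 2×2 minors, det = det(Sigma):
  tr = 5 + 5 + 7 = 17,
  c_1 = (5·5 - (2)²) + (5·7 - (2)²) + (5·7 - (2)²) = 21 + 31 + 31 = 83,
  det = 5·(5·7 - (2)²) - (2)·((2)·7 - (2)·(2)) + (2)·((2)·(2) - 5·(2)) = 5·(31) - (2)·(10) + (2)·(-6) = 123.
  So p(λ) = λ³ - 17λ² + 83λ - 123.
Step 2 — look for an integer root (rational root theorem: any rational root is an integer divisor of 123). Testing λ = 3:
  p(3) = 27 - 153 + 249 - 123 = 0  ✓
  Dividing out (λ - 3): p(λ) = (λ - 3)(λ² - 14λ + 41).
Step 3 — remaining eigenvalues from the quadratic λ² - 14λ + 41 = 0:
  Δ = 14² - 4·41 = 196 - 164 = 32,  λ = (14 ± √32)/2 = (14 ± 5.6569)/2 ≈ 9.8284 or 4.1716.
  Sorted: λ_1 = 9.8284,  λ_2 = 4.1716,  λ_3 = 3  (check: sum = 17 = tr ✓).

Step 4 — unit eigenvector for λ_1 ≈ 9.8284: v spans the null space of (Sigma - λ_1 I), whose rows are
  r_1 = (-4.8284, 2, 2),  r_2 = (2, -4.8284, 2),  r_3 = (2, 2, -2.8284).
  v is orthogonal to every row, so take v ∝ r_1 × r_2 = ((2)·(2) - (2)·(-4.8284), (2)·(2) - (-4.8284)·(2), (-4.8284)·(-4.8284) - (2)·(2)) ≈ (13.6569, 13.6569, 19.3137).
  Let u = (13.6569, 13.6569, 19.3137).
  ||u|| = √((13.6569)² + (13.6569)² + (19.3137)²) = √(746.0387) ≈ 27.3137,  v_1 = u/||u|| ≈ (0.5, 0.5, 0.7071) (||v_1|| = 1).

λ_1 = 9.8284,  λ_2 = 4.1716,  λ_3 = 3;  v_1 ≈ (0.5, 0.5, 0.7071)


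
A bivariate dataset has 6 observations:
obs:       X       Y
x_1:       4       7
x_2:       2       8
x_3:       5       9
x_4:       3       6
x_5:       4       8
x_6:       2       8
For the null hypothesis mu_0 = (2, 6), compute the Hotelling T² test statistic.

Step 1 — sample mean vector:
  mean(X) = (4 + 2 + 5 + 3 + 4 + 2) / 6 = 20/6 = 3.3333
  mean(Y) = (7 + 8 + 9 + 6 + 8 + 8) / 6 = 46/6 = 7.6667
  x̄ = (3.3333, 7.6667),  deviation x̄ - mu_0 = (3.3333, 7.6667) - (2, 6) = (1.3333, 1.6667).

Step 2 — sample covariance matrix, S[i,j] = (1/(n-1)) · Σ_k (x_{k,i} - mean_i) · (x_{k,j} - mean_j), divisor n-1 = 5:
  S[X,X] = ((0.6667)·(0.6667) + (-1.3333)·(-1.3333) + (1.6667)·(1.6667) + (-0.3333)·(-0.3333) + (0.6667)·(0.6667) + (-1.3333)·(-1.3333)) / 5 = 7.3333/5 = 1.4667
  S[X,Y] = ((0.6667)·(-0.6667) + (-1.3333)·(0.3333) + (1.6667)·(1.3333) + (-0.3333)·(-1.6667) + (0.6667)·(0.3333) + (-1.3333)·(0.3333)) / 5 = 1.6667/5 = 0.3333
  S[Y,Y] = ((-0.6667)·(-0.6667) + (0.3333)·(0.3333) + (1.3333)·(1.3333) + (-1.6667)·(-1.6667) + (0.3333)·(0.3333) + (0.3333)·(0.3333)) / 5 = 5.3333/5 = 1.0667
  S = [[1.4667, 0.3333],
 [0.3333, 1.0667]].

Step 3 — invert S. det(S) = 1.4667·1.0667 - (0.3333)² = 1.4533.
  S^{-1} = (1/det) · [[d, -b], [-b, a]] = [[0.7339, -0.2294],
 [-0.2294, 1.0092]].

Step 4 — quadratic form (x̄ - mu_0)^T · S^{-1} · (x̄ - mu_0):
  S^{-1} · (x̄ - mu_0) = (0.5963, 1.3761),
  (x̄ - mu_0)^T · [...] = (1.3333)·(0.5963) + (1.6667)·(1.3761) = 3.0887.

Step 5 — scale by n: T² = 6 · 3.0887 = 18.5321.

T² ≈ 18.5321


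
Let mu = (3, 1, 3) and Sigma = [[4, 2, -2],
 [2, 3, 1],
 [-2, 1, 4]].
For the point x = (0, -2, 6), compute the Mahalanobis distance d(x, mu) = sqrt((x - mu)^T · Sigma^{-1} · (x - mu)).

Step 1 — centre the observation: (x - mu) = (-3, -3, 3).

Step 2 — invert Sigma (cofactor / det for 3×3, or solve directly):
  Sigma^{-1} = [[1.375, -1.25, 1],
 [-1.25, 1.5, -1],
 [1, -1, 1]].

Step 3 — form the quadratic (x - mu)^T · Sigma^{-1} · (x - mu):
  Sigma^{-1} · (x - mu) = (2.625, -3.75, 3).
  (x - mu)^T · [Sigma^{-1} · (x - mu)] = (-3)·(2.625) + (-3)·(-3.75) + (3)·(3) = 12.375.

Step 4 — take square root: d = √(12.375) ≈ 3.5178.

d(x, mu) = √(12.375) ≈ 3.5178


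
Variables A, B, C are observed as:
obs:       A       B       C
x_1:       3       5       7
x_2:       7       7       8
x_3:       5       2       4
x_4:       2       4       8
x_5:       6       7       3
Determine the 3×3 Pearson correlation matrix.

Step 1 — column means:
  mean(A) = (3 + 7 + 5 + 2 + 6) / 5 = 23/5 = 4.6
  mean(B) = (5 + 7 + 2 + 4 + 7) / 5 = 25/5 = 5
  mean(C) = (7 + 8 + 4 + 8 + 3) / 5 = 30/5 = 6

Step 2 — sample variances and covariances s[i,j] = (1/(n-1)) · Σ_k (x_{k,i} - mean_i) · (x_{k,j} - mean_j), with n-1 = 4:
  s[A,A] = ((-1.6)·(-1.6) + (2.4)·(2.4) + (0.4)·(0.4) + (-2.6)·(-2.6) + (1.4)·(1.4)) / 4 = 17.2/4 = 4.3
  s[A,B] = ((-1.6)·(0) + (2.4)·(2) + (0.4)·(-3) + (-2.6)·(-1) + (1.4)·(2)) / 4 = 9/4 = 2.25
  s[A,C] = ((-1.6)·(1) + (2.4)·(2) + (0.4)·(-2) + (-2.6)·(2) + (1.4)·(-3)) / 4 = -7/4 = -1.75
  s[B,B] = ((0)·(0) + (2)·(2) + (-3)·(-3) + (-1)·(-1) + (2)·(2)) / 4 = 18/4 = 4.5
  s[B,C] = ((0)·(1) + (2)·(2) + (-3)·(-2) + (-1)·(2) + (2)·(-3)) / 4 = 2/4 = 0.5
  s[C,C] = ((1)·(1) + (2)·(2) + (-2)·(-2) + (2)·(2) + (-3)·(-3)) / 4 = 22/4 = 5.5
  Sample standard deviations s_i = √(s[i,i]):
  s(A) = √(4.3) = 2.0736
  s(B) = √(4.5) = 2.1213
  s(C) = √(5.5) = 2.3452

Step 3 — r_{ij} = s_{ij} / (s_i · s_j):
  r[A,A] = 1 (diagonal).
  r[A,B] = 2.25 / (2.0736 · 2.1213) = 2.25 / 4.3989 = 0.5115
  r[A,C] = -1.75 / (2.0736 · 2.3452) = -1.75 / 4.8631 = -0.3599
  r[B,B] = 1 (diagonal).
  r[B,C] = 0.5 / (2.1213 · 2.3452) = 0.5 / 4.9749 = 0.1005
  r[C,C] = 1 (diagonal).

R is symmetric with unit diagonal. Assembling:

R = [[1, 0.5115, -0.3599],
 [0.5115, 1, 0.1005],
 [-0.3599, 0.1005, 1]]


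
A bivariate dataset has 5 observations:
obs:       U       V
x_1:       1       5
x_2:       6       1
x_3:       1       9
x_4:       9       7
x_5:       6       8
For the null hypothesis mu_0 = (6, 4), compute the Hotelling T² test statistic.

Step 1 — sample mean vector:
  mean(U) = (1 + 6 + 1 + 9 + 6) / 5 = 23/5 = 4.6
  mean(V) = (5 + 1 + 9 + 7 + 8) / 5 = 30/5 = 6
  x̄ = (4.6, 6),  deviation x̄ - mu_0 = (4.6, 6) - (6, 4) = (-1.4, 2).

Step 2 — sample covariance matrix, S[i,j] = (1/(n-1)) · Σ_k (x_{k,i} - mean_i) · (x_{k,j} - mean_j), divisor n-1 = 4:
  S[U,U] = ((-3.6)·(-3.6) + (1.4)·(1.4) + (-3.6)·(-3.6) + (4.4)·(4.4) + (1.4)·(1.4)) / 4 = 49.2/4 = 12.3
  S[U,V] = ((-3.6)·(-1) + (1.4)·(-5) + (-3.6)·(3) + (4.4)·(1) + (1.4)·(2)) / 4 = -7/4 = -1.75
  S[V,V] = ((-1)·(-1) + (-5)·(-5) + (3)·(3) + (1)·(1) + (2)·(2)) / 4 = 40/4 = 10
  S = [[12.3, -1.75],
 [-1.75, 10]].

Step 3 — invert S. det(S) = 12.3·10 - (-1.75)² = 119.9375.
  S^{-1} = (1/det) · [[d, -b], [-b, a]] = [[0.0834, 0.0146],
 [0.0146, 0.1026]].

Step 4 — quadratic form (x̄ - mu_0)^T · S^{-1} · (x̄ - mu_0):
  S^{-1} · (x̄ - mu_0) = (-0.0875, 0.1847),
  (x̄ - mu_0)^T · [...] = (-1.4)·(-0.0875) + (2)·(0.1847) = 0.4919.

Step 5 — scale by n: T² = 5 · 0.4919 = 2.4596.

T² ≈ 2.4596


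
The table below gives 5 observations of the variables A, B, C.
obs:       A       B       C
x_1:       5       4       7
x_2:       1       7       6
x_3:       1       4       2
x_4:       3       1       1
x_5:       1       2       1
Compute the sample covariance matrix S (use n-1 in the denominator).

Step 1 — column means:
  mean(A) = (5 + 1 + 1 + 3 + 1) / 5 = 11/5 = 2.2
  mean(B) = (4 + 7 + 4 + 1 + 2) / 5 = 18/5 = 3.6
  mean(C) = (7 + 6 + 2 + 1 + 1) / 5 = 17/5 = 3.4

Step 2 — sample covariance S[i,j] = (1/(n-1)) · Σ_k (x_{k,i} - mean_i) · (x_{k,j} - mean_j), with n-1 = 4.
  S[A,A] = ((2.8)·(2.8) + (-1.2)·(-1.2) + (-1.2)·(-1.2) + (0.8)·(0.8) + (-1.2)·(-1.2)) / 4 = 12.8/4 = 3.2
  S[A,B] = ((2.8)·(0.4) + (-1.2)·(3.4) + (-1.2)·(0.4) + (0.8)·(-2.6) + (-1.2)·(-1.6)) / 4 = -3.6/4 = -0.9
  S[A,C] = ((2.8)·(3.6) + (-1.2)·(2.6) + (-1.2)·(-1.4) + (0.8)·(-2.4) + (-1.2)·(-2.4)) / 4 = 9.6/4 = 2.4
  S[B,B] = ((0.4)·(0.4) + (3.4)·(3.4) + (0.4)·(0.4) + (-2.6)·(-2.6) + (-1.6)·(-1.6)) / 4 = 21.2/4 = 5.3
  S[B,C] = ((0.4)·(3.6) + (3.4)·(2.6) + (0.4)·(-1.4) + (-2.6)·(-2.4) + (-1.6)·(-2.4)) / 4 = 19.8/4 = 4.95
  S[C,C] = ((3.6)·(3.6) + (2.6)·(2.6) + (-1.4)·(-1.4) + (-2.4)·(-2.4) + (-2.4)·(-2.4)) / 4 = 33.2/4 = 8.3

S is symmetric (S[j,i] = S[i,j]). Assembling:

S = [[3.2, -0.9, 2.4],
 [-0.9, 5.3, 4.95],
 [2.4, 4.95, 8.3]]


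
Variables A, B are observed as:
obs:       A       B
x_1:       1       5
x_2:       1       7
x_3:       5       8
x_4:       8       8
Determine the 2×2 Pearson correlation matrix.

Step 1 — column means:
  mean(A) = (1 + 1 + 5 + 8) / 4 = 15/4 = 3.75
  mean(B) = (5 + 7 + 8 + 8) / 4 = 28/4 = 7

Step 2 — sample variances and covariances s[i,j] = (1/(n-1)) · Σ_k (x_{k,i} - mean_i) · (x_{k,j} - mean_j), with n-1 = 3:
  s[A,A] = ((-2.75)·(-2.75) + (-2.75)·(-2.75) + (1.25)·(1.25) + (4.25)·(4.25)) / 3 = 34.75/3 = 11.5833
  s[A,B] = ((-2.75)·(-2) + (-2.75)·(0) + (1.25)·(1) + (4.25)·(1)) / 3 = 11/3 = 3.6667
  s[B,B] = ((-2)·(-2) + (0)·(0) + (1)·(1) + (1)·(1)) / 3 = 6/3 = 2
  Sample standard deviations s_i = √(s[i,i]):
  s(A) = √(11.5833) = 3.4034
  s(B) = √(2) = 1.4142

Step 3 — r_{ij} = s_{ij} / (s_i · s_j):
  r[A,A] = 1 (diagonal).
  r[A,B] = 3.6667 / (3.4034 · 1.4142) = 3.6667 / 4.8132 = 0.7618
  r[B,B] = 1 (diagonal).

R is symmetric with unit diagonal. Assembling:

R = [[1, 0.7618],
 [0.7618, 1]]


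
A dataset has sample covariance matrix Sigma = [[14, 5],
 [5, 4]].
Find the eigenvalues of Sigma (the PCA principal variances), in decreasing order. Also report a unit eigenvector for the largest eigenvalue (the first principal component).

Step 1 — characteristic polynomial of 2×2 Sigma:
  det(Sigma - λI) = λ² - trace · λ + det = 0.
  trace = 14 + 4 = 18, det = 14·4 - (5)² = 31.
Step 2 — discriminant:
  Δ = trace² - 4·det = 324 - 124 = 200.
Step 3 — eigenvalues:
  λ = (trace ± √Δ)/2 = (18 ± 14.1421)/2,
  λ_1 = 16.0711,  λ_2 = 1.9289.

Step 4 — unit eigenvector for λ_1: solve (Sigma - λ_1 I)v = 0. First row:
  (14 - 16.0711)·v_x + (5)·v_y = 0, i.e. (-2.0711)·v_x + (5)·v_y = 0,
  so v ∝ (b, λ_1 - a) = (5, 2.0711) = u.
  ||u|| = √((5)² + (2.0711)²) = √(29.2893) ≈ 5.412,
  v_1 = u/||u|| ≈ (0.9239, 0.3827) (||v_1|| = 1).

λ_1 = 16.0711,  λ_2 = 1.9289;  v_1 ≈ (0.9239, 0.3827)


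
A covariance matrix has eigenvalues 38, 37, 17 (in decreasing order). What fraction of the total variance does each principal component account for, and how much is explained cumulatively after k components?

Step 1 — total variance = trace(Sigma) = Σ λ_i = 38 + 37 + 17 = 92.

Step 2 — fraction explained by component i = λ_i / Σ λ:
  PC1: 38/92 = 0.413
  PC2: 37/92 = 0.4022
  PC3: 17/92 = 0.1848

Step 3 — cumulative fraction after k components = (λ_1 + ... + λ_k) / Σ λ:
  k = 1: 38/92 = 0.413
  k = 2: (38 + 37)/92 = 75/92 = 0.8152
  k = 3: (38 + 37 + 17)/92 = 92/92 = 1

Summary (fraction, with percent):

explained: PC1 0.413 (41.3%), PC2 0.4022 (40.22%), PC3 0.1848 (18.48%);  cumulative: 0.413, 0.8152, 1


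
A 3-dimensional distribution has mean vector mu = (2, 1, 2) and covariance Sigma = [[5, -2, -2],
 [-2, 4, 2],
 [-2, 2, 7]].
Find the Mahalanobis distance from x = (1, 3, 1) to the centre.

Step 1 — centre the observation: (x - mu) = (-1, 2, -1).

Step 2 — invert Sigma (cofactor / det for 3×3, or solve directly):
  Sigma^{-1} = [[0.2609, 0.1087, 0.0435],
 [0.1087, 0.337, -0.0652],
 [0.0435, -0.0652, 0.1739]].

Step 3 — form the quadratic (x - mu)^T · Sigma^{-1} · (x - mu):
  Sigma^{-1} · (x - mu) = (-0.087, 0.6304, -0.3478).
  (x - mu)^T · [Sigma^{-1} · (x - mu)] = (-1)·(-0.087) + (2)·(0.6304) + (-1)·(-0.3478) = 1.6957.

Step 4 — take square root: d = √(1.6957) ≈ 1.3022.

d(x, mu) = √(1.6957) ≈ 1.3022


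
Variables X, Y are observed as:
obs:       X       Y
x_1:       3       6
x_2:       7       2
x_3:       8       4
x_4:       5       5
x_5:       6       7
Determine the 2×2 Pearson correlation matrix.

Step 1 — column means:
  mean(X) = (3 + 7 + 8 + 5 + 6) / 5 = 29/5 = 5.8
  mean(Y) = (6 + 2 + 4 + 5 + 7) / 5 = 24/5 = 4.8

Step 2 — sample variances and covariances s[i,j] = (1/(n-1)) · Σ_k (x_{k,i} - mean_i) · (x_{k,j} - mean_j), with n-1 = 4:
  s[X,X] = ((-2.8)·(-2.8) + (1.2)·(1.2) + (2.2)·(2.2) + (-0.8)·(-0.8) + (0.2)·(0.2)) / 4 = 14.8/4 = 3.7
  s[X,Y] = ((-2.8)·(1.2) + (1.2)·(-2.8) + (2.2)·(-0.8) + (-0.8)·(0.2) + (0.2)·(2.2)) / 4 = -8.2/4 = -2.05
  s[Y,Y] = ((1.2)·(1.2) + (-2.8)·(-2.8) + (-0.8)·(-0.8) + (0.2)·(0.2) + (2.2)·(2.2)) / 4 = 14.8/4 = 3.7
  Sample standard deviations s_i = √(s[i,i]):
  s(X) = √(3.7) = 1.9235
  s(Y) = √(3.7) = 1.9235

Step 3 — r_{ij} = s_{ij} / (s_i · s_j):
  r[X,X] = 1 (diagonal).
  r[X,Y] = -2.05 / (1.9235 · 1.9235) = -2.05 / 3.7 = -0.5541
  r[Y,Y] = 1 (diagonal).

R is symmetric with unit diagonal. Assembling:

R = [[1, -0.5541],
 [-0.5541, 1]]


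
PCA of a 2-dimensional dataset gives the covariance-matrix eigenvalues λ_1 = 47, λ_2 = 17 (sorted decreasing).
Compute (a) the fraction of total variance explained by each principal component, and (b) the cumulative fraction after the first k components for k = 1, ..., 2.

Step 1 — total variance = trace(Sigma) = Σ λ_i = 47 + 17 = 64.

Step 2 — fraction explained by component i = λ_i / Σ λ:
  PC1: 47/64 = 0.7344
  PC2: 17/64 = 0.2656

Step 3 — cumulative fraction after k components = (λ_1 + ... + λ_k) / Σ λ:
  k = 1: 47/64 = 0.7344
  k = 2: (47 + 17)/64 = 64/64 = 1

Summary (fraction, with percent):

explained: PC1 0.7344 (73.44%), PC2 0.2656 (26.56%);  cumulative: 0.7344, 1


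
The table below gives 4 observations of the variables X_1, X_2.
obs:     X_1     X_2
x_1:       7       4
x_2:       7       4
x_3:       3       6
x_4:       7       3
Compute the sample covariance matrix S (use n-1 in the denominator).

Step 1 — column means:
  mean(X_1) = (7 + 7 + 3 + 7) / 4 = 24/4 = 6
  mean(X_2) = (4 + 4 + 6 + 3) / 4 = 17/4 = 4.25

Step 2 — sample covariance S[i,j] = (1/(n-1)) · Σ_k (x_{k,i} - mean_i) · (x_{k,j} - mean_j), with n-1 = 3.
  S[X_1,X_1] = ((1)·(1) + (1)·(1) + (-3)·(-3) + (1)·(1)) / 3 = 12/3 = 4
  S[X_1,X_2] = ((1)·(-0.25) + (1)·(-0.25) + (-3)·(1.75) + (1)·(-1.25)) / 3 = -7/3 = -2.3333
  S[X_2,X_2] = ((-0.25)·(-0.25) + (-0.25)·(-0.25) + (1.75)·(1.75) + (-1.25)·(-1.25)) / 3 = 4.75/3 = 1.5833

S is symmetric (S[j,i] = S[i,j]). Assembling:

S = [[4, -2.3333],
 [-2.3333, 1.5833]]


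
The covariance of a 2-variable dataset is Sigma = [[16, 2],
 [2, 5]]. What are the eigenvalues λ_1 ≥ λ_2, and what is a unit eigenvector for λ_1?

Step 1 — characteristic polynomial of 2×2 Sigma:
  det(Sigma - λI) = λ² - trace · λ + det = 0.
  trace = 16 + 5 = 21, det = 16·5 - (2)² = 76.
Step 2 — discriminant:
  Δ = trace² - 4·det = 441 - 304 = 137.
Step 3 — eigenvalues:
  λ = (trace ± √Δ)/2 = (21 ± 11.7047)/2,
  λ_1 = 16.3523,  λ_2 = 4.6477.

Step 4 — unit eigenvector for λ_1: solve (Sigma - λ_1 I)v = 0. First row:
  (16 - 16.3523)·v_x + (2)·v_y = 0, i.e. (-0.3523)·v_x + (2)·v_y = 0,
  so v ∝ (b, λ_1 - a) = (2, 0.3523) = u.
  ||u|| = √((2)² + (0.3523)²) = √(4.1242) ≈ 2.0308,
  v_1 = u/||u|| ≈ (0.9848, 0.1735) (||v_1|| = 1).

λ_1 = 16.3523,  λ_2 = 4.6477;  v_1 ≈ (0.9848, 0.1735)


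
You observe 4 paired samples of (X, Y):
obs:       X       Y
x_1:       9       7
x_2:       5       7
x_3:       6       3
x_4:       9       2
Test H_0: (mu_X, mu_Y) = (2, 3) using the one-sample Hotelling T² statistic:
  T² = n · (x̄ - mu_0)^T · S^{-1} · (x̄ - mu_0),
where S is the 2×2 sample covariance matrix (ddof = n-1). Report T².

Step 1 — sample mean vector:
  mean(X) = (9 + 5 + 6 + 9) / 4 = 29/4 = 7.25
  mean(Y) = (7 + 7 + 3 + 2) / 4 = 19/4 = 4.75
  x̄ = (7.25, 4.75),  deviation x̄ - mu_0 = (7.25, 4.75) - (2, 3) = (5.25, 1.75).

Step 2 — sample covariance matrix, S[i,j] = (1/(n-1)) · Σ_k (x_{k,i} - mean_i) · (x_{k,j} - mean_j), divisor n-1 = 3:
  S[X,X] = ((1.75)·(1.75) + (-2.25)·(-2.25) + (-1.25)·(-1.25) + (1.75)·(1.75)) / 3 = 12.75/3 = 4.25
  S[X,Y] = ((1.75)·(2.25) + (-2.25)·(2.25) + (-1.25)·(-1.75) + (1.75)·(-2.75)) / 3 = -3.75/3 = -1.25
  S[Y,Y] = ((2.25)·(2.25) + (2.25)·(2.25) + (-1.75)·(-1.75) + (-2.75)·(-2.75)) / 3 = 20.75/3 = 6.9167
  S = [[4.25, -1.25],
 [-1.25, 6.9167]].

Step 3 — invert S. det(S) = 4.25·6.9167 - (-1.25)² = 27.8333.
  S^{-1} = (1/det) · [[d, -b], [-b, a]] = [[0.2485, 0.0449],
 [0.0449, 0.1527]].

Step 4 — quadratic form (x̄ - mu_0)^T · S^{-1} · (x̄ - mu_0):
  S^{-1} · (x̄ - mu_0) = (1.3832, 0.503),
  (x̄ - mu_0)^T · [...] = (5.25)·(1.3832) + (1.75)·(0.503) = 8.1422.

Step 5 — scale by n: T² = 4 · 8.1422 = 32.5689.

T² ≈ 32.5689


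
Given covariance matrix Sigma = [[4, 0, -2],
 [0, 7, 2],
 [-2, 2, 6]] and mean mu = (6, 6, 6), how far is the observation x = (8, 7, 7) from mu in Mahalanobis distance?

Step 1 — centre the observation: (x - mu) = (2, 1, 1).

Step 2 — invert Sigma (cofactor / det for 3×3, or solve directly):
  Sigma^{-1} = [[0.3065, -0.0323, 0.1129],
 [-0.0323, 0.1613, -0.0645],
 [0.1129, -0.0645, 0.2258]].

Step 3 — form the quadratic (x - mu)^T · Sigma^{-1} · (x - mu):
  Sigma^{-1} · (x - mu) = (0.6935, 0.0323, 0.3871).
  (x - mu)^T · [Sigma^{-1} · (x - mu)] = (2)·(0.6935) + (1)·(0.0323) + (1)·(0.3871) = 1.8065.

Step 4 — take square root: d = √(1.8065) ≈ 1.344.

d(x, mu) = √(1.8065) ≈ 1.344


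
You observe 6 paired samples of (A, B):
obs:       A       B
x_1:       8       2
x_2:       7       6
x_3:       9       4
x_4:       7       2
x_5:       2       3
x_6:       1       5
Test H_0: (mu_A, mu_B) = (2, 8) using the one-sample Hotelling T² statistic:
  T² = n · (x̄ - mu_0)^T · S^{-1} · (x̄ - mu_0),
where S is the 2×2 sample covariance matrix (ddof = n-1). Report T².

Step 1 — sample mean vector:
  mean(A) = (8 + 7 + 9 + 7 + 2 + 1) / 6 = 34/6 = 5.6667
  mean(B) = (2 + 6 + 4 + 2 + 3 + 5) / 6 = 22/6 = 3.6667
  x̄ = (5.6667, 3.6667),  deviation x̄ - mu_0 = (5.6667, 3.6667) - (2, 8) = (3.6667, -4.3333).

Step 2 — sample covariance matrix, S[i,j] = (1/(n-1)) · Σ_k (x_{k,i} - mean_i) · (x_{k,j} - mean_j), divisor n-1 = 5:
  S[A,A] = ((2.3333)·(2.3333) + (1.3333)·(1.3333) + (3.3333)·(3.3333) + (1.3333)·(1.3333) + (-3.6667)·(-3.6667) + (-4.6667)·(-4.6667)) / 5 = 55.3333/5 = 11.0667
  S[A,B] = ((2.3333)·(-1.6667) + (1.3333)·(2.3333) + (3.3333)·(0.3333) + (1.3333)·(-1.6667) + (-3.6667)·(-0.6667) + (-4.6667)·(1.3333)) / 5 = -5.6667/5 = -1.1333
  S[B,B] = ((-1.6667)·(-1.6667) + (2.3333)·(2.3333) + (0.3333)·(0.3333) + (-1.6667)·(-1.6667) + (-0.6667)·(-0.6667) + (1.3333)·(1.3333)) / 5 = 13.3333/5 = 2.6667
  S = [[11.0667, -1.1333],
 [-1.1333, 2.6667]].

Step 3 — invert S. det(S) = 11.0667·2.6667 - (-1.1333)² = 28.2267.
  S^{-1} = (1/det) · [[d, -b], [-b, a]] = [[0.0945, 0.0402],
 [0.0402, 0.3921]].

Step 4 — quadratic form (x̄ - mu_0)^T · S^{-1} · (x̄ - mu_0):
  S^{-1} · (x̄ - mu_0) = (0.1724, -1.5517),
  (x̄ - mu_0)^T · [...] = (3.6667)·(0.1724) + (-4.3333)·(-1.5517) = 7.3563.

Step 5 — scale by n: T² = 6 · 7.3563 = 44.1379.

T² ≈ 44.1379


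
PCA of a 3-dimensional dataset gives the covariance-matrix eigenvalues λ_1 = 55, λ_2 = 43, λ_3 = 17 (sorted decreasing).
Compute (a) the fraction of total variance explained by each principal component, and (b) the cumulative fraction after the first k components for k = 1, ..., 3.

Step 1 — total variance = trace(Sigma) = Σ λ_i = 55 + 43 + 17 = 115.

Step 2 — fraction explained by component i = λ_i / Σ λ:
  PC1: 55/115 = 0.4783
  PC2: 43/115 = 0.3739
  PC3: 17/115 = 0.1478

Step 3 — cumulative fraction after k components = (λ_1 + ... + λ_k) / Σ λ:
  k = 1: 55/115 = 0.4783
  k = 2: (55 + 43)/115 = 98/115 = 0.8522
  k = 3: (55 + 43 + 17)/115 = 115/115 = 1

Summary (fraction, with percent):

explained: PC1 0.4783 (47.83%), PC2 0.3739 (37.39%), PC3 0.1478 (14.78%);  cumulative: 0.4783, 0.8522, 1


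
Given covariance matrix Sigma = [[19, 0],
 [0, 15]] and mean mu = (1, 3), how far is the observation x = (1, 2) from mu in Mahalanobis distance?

Step 1 — centre the observation: (x - mu) = (0, -1).

Step 2 — invert Sigma. det(Sigma) = 19·15 - (0)² = 285.
  Sigma^{-1} = (1/det) · [[d, -b], [-b, a]] = [[0.0526, 0],
 [0, 0.0667]].

Step 3 — form the quadratic (x - mu)^T · Sigma^{-1} · (x - mu):
  Sigma^{-1} · (x - mu) = (0, -0.0667).
  (x - mu)^T · [Sigma^{-1} · (x - mu)] = (0)·(0) + (-1)·(-0.0667) = 0.0667.

Step 4 — take square root: d = √(0.0667) ≈ 0.2582.

d(x, mu) = √(0.0667) ≈ 0.2582


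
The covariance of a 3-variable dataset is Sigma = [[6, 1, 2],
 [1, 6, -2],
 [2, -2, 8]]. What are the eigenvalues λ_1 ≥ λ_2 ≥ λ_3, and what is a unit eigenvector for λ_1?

Step 1 — characteristic polynomial p(λ) = det(λI - Sigma) = λ³ - tr·λ² + c_1·λ - det, where tr = trace, c_1 = sum of the principal 2×2 minors, det = det(Sigma):
  tr = 6 + 6 + 8 = 20,
  c_1 = (6·6 - (1)²) + (6·8 - (2)²) + (6·8 - (-2)²) = 35 + 44 + 44 = 123,
  det = 6·(6·8 - (-2)²) - (1)·((1)·8 - (-2)·(2)) + (2)·((1)·(-2) - 6·(2)) = 6·(44) - (1)·(12) + (2)·(-14) = 224.
  So p(λ) = λ³ - 20λ² + 123λ - 224.
Step 2 — look for an integer root (rational root theorem: any rational root is an integer divisor of 224). Testing λ = 7:
  p(7) = 343 - 980 + 861 - 224 = 0  ✓
  Dividing out (λ - 7): p(λ) = (λ - 7)(λ² - 13λ + 32).
Step 3 — remaining eigenvalues from the quadratic λ² - 13λ + 32 = 0:
  Δ = 13² - 4·32 = 169 - 128 = 41,  λ = (13 ± √41)/2 = (13 ± 6.4031)/2 ≈ 9.7016 or 3.2984.
  Sorted: λ_1 = 9.7016,  λ_2 = 7,  λ_3 = 3.2984  (check: sum = 20 = tr ✓).

Step 4 — unit eigenvector for λ_1 ≈ 9.7016: v spans the null space of (Sigma - λ_1 I), whose rows are
  r_1 = (-3.7016, 1, 2),  r_2 = (1, -3.7016, -2),  r_3 = (2, -2, -1.7016).
  v is orthogonal to every row, so take v ∝ r_1 × r_2 = ((1)·(-2) - (2)·(-3.7016), (2)·(1) - (-3.7016)·(-2), (-3.7016)·(-3.7016) - (1)·(1)) ≈ (5.4031, -5.4031, 12.7016).
  Let u = (5.4031, -5.4031, 12.7016).
  ||u|| = √((5.4031)² + (-5.4031)² + (12.7016)²) = √(219.7172) ≈ 14.8229,  v_1 = u/||u|| ≈ (0.3645, -0.3645, 0.8569) (||v_1|| = 1).

λ_1 = 9.7016,  λ_2 = 7,  λ_3 = 3.2984;  v_1 ≈ (0.3645, -0.3645, 0.8569)


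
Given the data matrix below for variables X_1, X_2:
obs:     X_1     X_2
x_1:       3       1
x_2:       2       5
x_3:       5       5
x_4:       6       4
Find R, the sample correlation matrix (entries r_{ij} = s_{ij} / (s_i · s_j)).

Step 1 — column means:
  mean(X_1) = (3 + 2 + 5 + 6) / 4 = 16/4 = 4
  mean(X_2) = (1 + 5 + 5 + 4) / 4 = 15/4 = 3.75

Step 2 — sample variances and covariances s[i,j] = (1/(n-1)) · Σ_k (x_{k,i} - mean_i) · (x_{k,j} - mean_j), with n-1 = 3:
  s[X_1,X_1] = ((-1)·(-1) + (-2)·(-2) + (1)·(1) + (2)·(2)) / 3 = 10/3 = 3.3333
  s[X_1,X_2] = ((-1)·(-2.75) + (-2)·(1.25) + (1)·(1.25) + (2)·(0.25)) / 3 = 2/3 = 0.6667
  s[X_2,X_2] = ((-2.75)·(-2.75) + (1.25)·(1.25) + (1.25)·(1.25) + (0.25)·(0.25)) / 3 = 10.75/3 = 3.5833
  Sample standard deviations s_i = √(s[i,i]):
  s(X_1) = √(3.3333) = 1.8257
  s(X_2) = √(3.5833) = 1.893

Step 3 — r_{ij} = s_{ij} / (s_i · s_j):
  r[X_1,X_1] = 1 (diagonal).
  r[X_1,X_2] = 0.6667 / (1.8257 · 1.893) = 0.6667 / 3.4561 = 0.1929
  r[X_2,X_2] = 1 (diagonal).

R is symmetric with unit diagonal. Assembling:

R = [[1, 0.1929],
 [0.1929, 1]]


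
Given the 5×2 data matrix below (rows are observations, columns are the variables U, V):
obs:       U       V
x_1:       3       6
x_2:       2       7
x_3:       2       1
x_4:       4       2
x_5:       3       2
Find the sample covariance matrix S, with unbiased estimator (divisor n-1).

Step 1 — column means:
  mean(U) = (3 + 2 + 2 + 4 + 3) / 5 = 14/5 = 2.8
  mean(V) = (6 + 7 + 1 + 2 + 2) / 5 = 18/5 = 3.6

Step 2 — sample covariance S[i,j] = (1/(n-1)) · Σ_k (x_{k,i} - mean_i) · (x_{k,j} - mean_j), with n-1 = 4.
  S[U,U] = ((0.2)·(0.2) + (-0.8)·(-0.8) + (-0.8)·(-0.8) + (1.2)·(1.2) + (0.2)·(0.2)) / 4 = 2.8/4 = 0.7
  S[U,V] = ((0.2)·(2.4) + (-0.8)·(3.4) + (-0.8)·(-2.6) + (1.2)·(-1.6) + (0.2)·(-1.6)) / 4 = -2.4/4 = -0.6
  S[V,V] = ((2.4)·(2.4) + (3.4)·(3.4) + (-2.6)·(-2.6) + (-1.6)·(-1.6) + (-1.6)·(-1.6)) / 4 = 29.2/4 = 7.3

S is symmetric (S[j,i] = S[i,j]). Assembling:

S = [[0.7, -0.6],
 [-0.6, 7.3]]


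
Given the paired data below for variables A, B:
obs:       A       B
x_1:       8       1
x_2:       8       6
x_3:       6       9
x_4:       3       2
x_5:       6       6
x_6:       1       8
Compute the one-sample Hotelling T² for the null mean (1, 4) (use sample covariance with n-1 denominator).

Step 1 — sample mean vector:
  mean(A) = (8 + 8 + 6 + 3 + 6 + 1) / 6 = 32/6 = 5.3333
  mean(B) = (1 + 6 + 9 + 2 + 6 + 8) / 6 = 32/6 = 5.3333
  x̄ = (5.3333, 5.3333),  deviation x̄ - mu_0 = (5.3333, 5.3333) - (1, 4) = (4.3333, 1.3333).

Step 2 — sample covariance matrix, S[i,j] = (1/(n-1)) · Σ_k (x_{k,i} - mean_i) · (x_{k,j} - mean_j), divisor n-1 = 5:
  S[A,A] = ((2.6667)·(2.6667) + (2.6667)·(2.6667) + (0.6667)·(0.6667) + (-2.3333)·(-2.3333) + (0.6667)·(0.6667) + (-4.3333)·(-4.3333)) / 5 = 39.3333/5 = 7.8667
  S[A,B] = ((2.6667)·(-4.3333) + (2.6667)·(0.6667) + (0.6667)·(3.6667) + (-2.3333)·(-3.3333) + (0.6667)·(0.6667) + (-4.3333)·(2.6667)) / 5 = -10.6667/5 = -2.1333
  S[B,B] = ((-4.3333)·(-4.3333) + (0.6667)·(0.6667) + (3.6667)·(3.6667) + (-3.3333)·(-3.3333) + (0.6667)·(0.6667) + (2.6667)·(2.6667)) / 5 = 51.3333/5 = 10.2667
  S = [[7.8667, -2.1333],
 [-2.1333, 10.2667]].

Step 3 — invert S. det(S) = 7.8667·10.2667 - (-2.1333)² = 76.2133.
  S^{-1} = (1/det) · [[d, -b], [-b, a]] = [[0.1347, 0.028],
 [0.028, 0.1032]].

Step 4 — quadratic form (x̄ - mu_0)^T · S^{-1} · (x̄ - mu_0):
  S^{-1} · (x̄ - mu_0) = (0.6211, 0.2589),
  (x̄ - mu_0)^T · [...] = (4.3333)·(0.6211) + (1.3333)·(0.2589) = 3.0365.

Step 5 — scale by n: T² = 6 · 3.0365 = 18.219.

T² ≈ 18.219


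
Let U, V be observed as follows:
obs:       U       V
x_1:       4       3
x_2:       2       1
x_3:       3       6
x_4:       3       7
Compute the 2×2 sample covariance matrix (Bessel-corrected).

Step 1 — column means:
  mean(U) = (4 + 2 + 3 + 3) / 4 = 12/4 = 3
  mean(V) = (3 + 1 + 6 + 7) / 4 = 17/4 = 4.25

Step 2 — sample covariance S[i,j] = (1/(n-1)) · Σ_k (x_{k,i} - mean_i) · (x_{k,j} - mean_j), with n-1 = 3.
  S[U,U] = ((1)·(1) + (-1)·(-1) + (0)·(0) + (0)·(0)) / 3 = 2/3 = 0.6667
  S[U,V] = ((1)·(-1.25) + (-1)·(-3.25) + (0)·(1.75) + (0)·(2.75)) / 3 = 2/3 = 0.6667
  S[V,V] = ((-1.25)·(-1.25) + (-3.25)·(-3.25) + (1.75)·(1.75) + (2.75)·(2.75)) / 3 = 22.75/3 = 7.5833

S is symmetric (S[j,i] = S[i,j]). Assembling:

S = [[0.6667, 0.6667],
 [0.6667, 7.5833]]


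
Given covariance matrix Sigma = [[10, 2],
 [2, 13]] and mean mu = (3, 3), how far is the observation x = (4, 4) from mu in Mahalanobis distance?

Step 1 — centre the observation: (x - mu) = (1, 1).

Step 2 — invert Sigma. det(Sigma) = 10·13 - (2)² = 126.
  Sigma^{-1} = (1/det) · [[d, -b], [-b, a]] = [[0.1032, -0.0159],
 [-0.0159, 0.0794]].

Step 3 — form the quadratic (x - mu)^T · Sigma^{-1} · (x - mu):
  Sigma^{-1} · (x - mu) = (0.0873, 0.0635).
  (x - mu)^T · [Sigma^{-1} · (x - mu)] = (1)·(0.0873) + (1)·(0.0635) = 0.1508.

Step 4 — take square root: d = √(0.1508) ≈ 0.3883.

d(x, mu) = √(0.1508) ≈ 0.3883


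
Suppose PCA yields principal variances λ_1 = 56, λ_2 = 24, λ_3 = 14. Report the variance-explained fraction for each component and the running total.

Step 1 — total variance = trace(Sigma) = Σ λ_i = 56 + 24 + 14 = 94.

Step 2 — fraction explained by component i = λ_i / Σ λ:
  PC1: 56/94 = 0.5957
  PC2: 24/94 = 0.2553
  PC3: 14/94 = 0.1489

Step 3 — cumulative fraction after k components = (λ_1 + ... + λ_k) / Σ λ:
  k = 1: 56/94 = 0.5957
  k = 2: (56 + 24)/94 = 80/94 = 0.8511
  k = 3: (56 + 24 + 14)/94 = 94/94 = 1

Summary (fraction, with percent):

explained: PC1 0.5957 (59.57%), PC2 0.2553 (25.53%), PC3 0.1489 (14.89%);  cumulative: 0.5957, 0.8511, 1


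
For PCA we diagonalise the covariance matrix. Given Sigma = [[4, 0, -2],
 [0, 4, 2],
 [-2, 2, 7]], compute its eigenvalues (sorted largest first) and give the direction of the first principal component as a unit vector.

Step 1 — characteristic polynomial p(λ) = det(λI - Sigma) = λ³ - tr·λ² + c_1·λ - det, where tr = trace, c_1 = sum of the principal 2×2 minors, det = det(Sigma):
  tr = 4 + 4 + 7 = 15,
  c_1 = (4·4 - (0)²) + (4·7 - (-2)²) + (4·7 - (2)²) = 16 + 24 + 24 = 64,
  det = 4·(4·7 - (2)²) - (0)·((0)·7 - (2)·(-2)) + (-2)·((0)·(2) - 4·(-2)) = 4·(24) - (0)·(4) + (-2)·(8) = 80.
  So p(λ) = λ³ - 15λ² + 64λ - 80.
Step 2 — look for an integer root (rational root theorem: any rational root is an integer divisor of 80). Testing λ = 4:
  p(4) = 64 - 240 + 256 - 80 = 0  ✓
  Dividing out (λ - 4): p(λ) = (λ - 4)(λ² - 11λ + 20).
Step 3 — remaining eigenvalues from the quadratic λ² - 11λ + 20 = 0:
  Δ = 11² - 4·20 = 121 - 80 = 41,  λ = (11 ± √41)/2 = (11 ± 6.4031)/2 ≈ 8.7016 or 2.2984.
  Sorted: λ_1 = 8.7016,  λ_2 = 4,  λ_3 = 2.2984  (check: sum = 15 = tr ✓).

Step 4 — unit eigenvector for λ_1 ≈ 8.7016: v spans the null space of (Sigma - λ_1 I), whose rows are
  r_1 = (-4.7016, 0, -2),  r_2 = (0, -4.7016, 2),  r_3 = (-2, 2, -1.7016).
  v is orthogonal to every row, so take v ∝ r_1 × r_2 = ((0)·(2) - (-2)·(-4.7016), (-2)·(0) - (-4.7016)·(2), (-4.7016)·(-4.7016) - (0)·(0)) ≈ (-9.4031, 9.4031, 22.1047).
  Rescale (multiply by -1 so the first nonzero entry is positive): u = (9.4031, -9.4031, -22.1047).
  ||u|| = √((9.4031)² + (-9.4031)² + (-22.1047)²) = √(665.4546) ≈ 25.7964,  v_1 = u/||u|| ≈ (0.3645, -0.3645, -0.8569) (||v_1|| = 1).

λ_1 = 8.7016,  λ_2 = 4,  λ_3 = 2.2984;  v_1 ≈ (0.3645, -0.3645, -0.8569)


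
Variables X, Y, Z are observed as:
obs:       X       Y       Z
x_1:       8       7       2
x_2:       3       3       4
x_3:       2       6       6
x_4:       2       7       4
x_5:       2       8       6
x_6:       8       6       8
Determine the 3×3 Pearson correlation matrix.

Step 1 — column means:
  mean(X) = (8 + 3 + 2 + 2 + 2 + 8) / 6 = 25/6 = 4.1667
  mean(Y) = (7 + 3 + 6 + 7 + 8 + 6) / 6 = 37/6 = 6.1667
  mean(Z) = (2 + 4 + 6 + 4 + 6 + 8) / 6 = 30/6 = 5

Step 2 — sample variances and covariances s[i,j] = (1/(n-1)) · Σ_k (x_{k,i} - mean_i) · (x_{k,j} - mean_j), with n-1 = 5:
  s[X,X] = ((3.8333)·(3.8333) + (-1.1667)·(-1.1667) + (-2.1667)·(-2.1667) + (-2.1667)·(-2.1667) + (-2.1667)·(-2.1667) + (3.8333)·(3.8333)) / 5 = 44.8333/5 = 8.9667
  s[X,Y] = ((3.8333)·(0.8333) + (-1.1667)·(-3.1667) + (-2.1667)·(-0.1667) + (-2.1667)·(0.8333) + (-2.1667)·(1.8333) + (3.8333)·(-0.1667)) / 5 = 0.8333/5 = 0.1667
  s[X,Z] = ((3.8333)·(-3) + (-1.1667)·(-1) + (-2.1667)·(1) + (-2.1667)·(-1) + (-2.1667)·(1) + (3.8333)·(3)) / 5 = -1/5 = -0.2
  s[Y,Y] = ((0.8333)·(0.8333) + (-3.1667)·(-3.1667) + (-0.1667)·(-0.1667) + (0.8333)·(0.8333) + (1.8333)·(1.8333) + (-0.1667)·(-0.1667)) / 5 = 14.8333/5 = 2.9667
  s[Y,Z] = ((0.8333)·(-3) + (-3.1667)·(-1) + (-0.1667)·(1) + (0.8333)·(-1) + (1.8333)·(1) + (-0.1667)·(3)) / 5 = 1/5 = 0.2
  s[Z,Z] = ((-3)·(-3) + (-1)·(-1) + (1)·(1) + (-1)·(-1) + (1)·(1) + (3)·(3)) / 5 = 22/5 = 4.4
  Sample standard deviations s_i = √(s[i,i]):
  s(X) = √(8.9667) = 2.9944
  s(Y) = √(2.9667) = 1.7224
  s(Z) = √(4.4) = 2.0976

Step 3 — r_{ij} = s_{ij} / (s_i · s_j):
  r[X,X] = 1 (diagonal).
  r[X,Y] = 0.1667 / (2.9944 · 1.7224) = 0.1667 / 5.1576 = 0.0323
  r[X,Z] = -0.2 / (2.9944 · 2.0976) = -0.2 / 6.2812 = -0.0318
  r[Y,Y] = 1 (diagonal).
  r[Y,Z] = 0.2 / (1.7224 · 2.0976) = 0.2 / 3.6129 = 0.0554
  r[Z,Z] = 1 (diagonal).

R is symmetric with unit diagonal. Assembling:

R = [[1, 0.0323, -0.0318],
 [0.0323, 1, 0.0554],
 [-0.0318, 0.0554, 1]]


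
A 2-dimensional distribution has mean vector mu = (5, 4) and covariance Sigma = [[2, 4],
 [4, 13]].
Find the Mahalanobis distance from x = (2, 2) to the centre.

Step 1 — centre the observation: (x - mu) = (-3, -2).

Step 2 — invert Sigma. det(Sigma) = 2·13 - (4)² = 10.
  Sigma^{-1} = (1/det) · [[d, -b], [-b, a]] = [[1.3, -0.4],
 [-0.4, 0.2]].

Step 3 — form the quadratic (x - mu)^T · Sigma^{-1} · (x - mu):
  Sigma^{-1} · (x - mu) = (-3.1, 0.8).
  (x - mu)^T · [Sigma^{-1} · (x - mu)] = (-3)·(-3.1) + (-2)·(0.8) = 7.7.

Step 4 — take square root: d = √(7.7) ≈ 2.7749.

d(x, mu) = √(7.7) ≈ 2.7749


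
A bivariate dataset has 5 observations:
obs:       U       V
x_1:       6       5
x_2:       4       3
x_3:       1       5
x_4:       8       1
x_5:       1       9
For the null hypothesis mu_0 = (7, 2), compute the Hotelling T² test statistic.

Step 1 — sample mean vector:
  mean(U) = (6 + 4 + 1 + 8 + 1) / 5 = 20/5 = 4
  mean(V) = (5 + 3 + 5 + 1 + 9) / 5 = 23/5 = 4.6
  x̄ = (4, 4.6),  deviation x̄ - mu_0 = (4, 4.6) - (7, 2) = (-3, 2.6).

Step 2 — sample covariance matrix, S[i,j] = (1/(n-1)) · Σ_k (x_{k,i} - mean_i) · (x_{k,j} - mean_j), divisor n-1 = 4:
  S[U,U] = ((2)·(2) + (0)·(0) + (-3)·(-3) + (4)·(4) + (-3)·(-3)) / 4 = 38/4 = 9.5
  S[U,V] = ((2)·(0.4) + (0)·(-1.6) + (-3)·(0.4) + (4)·(-3.6) + (-3)·(4.4)) / 4 = -28/4 = -7
  S[V,V] = ((0.4)·(0.4) + (-1.6)·(-1.6) + (0.4)·(0.4) + (-3.6)·(-3.6) + (4.4)·(4.4)) / 4 = 35.2/4 = 8.8
  S = [[9.5, -7],
 [-7, 8.8]].

Step 3 — invert S. det(S) = 9.5·8.8 - (-7)² = 34.6.
  S^{-1} = (1/det) · [[d, -b], [-b, a]] = [[0.2543, 0.2023],
 [0.2023, 0.2746]].

Step 4 — quadratic form (x̄ - mu_0)^T · S^{-1} · (x̄ - mu_0):
  S^{-1} · (x̄ - mu_0) = (-0.237, 0.1069),
  (x̄ - mu_0)^T · [...] = (-3)·(-0.237) + (2.6)·(0.1069) = 0.989.

Step 5 — scale by n: T² = 5 · 0.989 = 4.9451.

T² ≈ 4.9451


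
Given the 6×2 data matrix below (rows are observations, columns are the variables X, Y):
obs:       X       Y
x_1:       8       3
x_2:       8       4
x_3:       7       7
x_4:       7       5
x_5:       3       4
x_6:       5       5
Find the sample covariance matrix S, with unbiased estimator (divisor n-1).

Step 1 — column means:
  mean(X) = (8 + 8 + 7 + 7 + 3 + 5) / 6 = 38/6 = 6.3333
  mean(Y) = (3 + 4 + 7 + 5 + 4 + 5) / 6 = 28/6 = 4.6667

Step 2 — sample covariance S[i,j] = (1/(n-1)) · Σ_k (x_{k,i} - mean_i) · (x_{k,j} - mean_j), with n-1 = 5.
  S[X,X] = ((1.6667)·(1.6667) + (1.6667)·(1.6667) + (0.6667)·(0.6667) + (0.6667)·(0.6667) + (-3.3333)·(-3.3333) + (-1.3333)·(-1.3333)) / 5 = 19.3333/5 = 3.8667
  S[X,Y] = ((1.6667)·(-1.6667) + (1.6667)·(-0.6667) + (0.6667)·(2.3333) + (0.6667)·(0.3333) + (-3.3333)·(-0.6667) + (-1.3333)·(0.3333)) / 5 = -0.3333/5 = -0.0667
  S[Y,Y] = ((-1.6667)·(-1.6667) + (-0.6667)·(-0.6667) + (2.3333)·(2.3333) + (0.3333)·(0.3333) + (-0.6667)·(-0.6667) + (0.3333)·(0.3333)) / 5 = 9.3333/5 = 1.8667

S is symmetric (S[j,i] = S[i,j]). Assembling:

S = [[3.8667, -0.0667],
 [-0.0667, 1.8667]]


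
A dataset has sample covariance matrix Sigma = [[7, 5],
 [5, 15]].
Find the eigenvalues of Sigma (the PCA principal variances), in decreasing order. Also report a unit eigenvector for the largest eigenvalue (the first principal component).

Step 1 — characteristic polynomial of 2×2 Sigma:
  det(Sigma - λI) = λ² - trace · λ + det = 0.
  trace = 7 + 15 = 22, det = 7·15 - (5)² = 80.
Step 2 — discriminant:
  Δ = trace² - 4·det = 484 - 320 = 164.
Step 3 — eigenvalues:
  λ = (trace ± √Δ)/2 = (22 ± 12.8062)/2,
  λ_1 = 17.4031,  λ_2 = 4.5969.

Step 4 — unit eigenvector for λ_1: solve (Sigma - λ_1 I)v = 0. First row:
  (7 - 17.4031)·v_x + (5)·v_y = 0, i.e. (-10.4031)·v_x + (5)·v_y = 0,
  so v ∝ (b, λ_1 - a) = (5, 10.4031) = u.
  ||u|| = √((5)² + (10.4031)²) = √(133.225) ≈ 11.5423,
  v_1 = u/||u|| ≈ (0.4332, 0.9013) (||v_1|| = 1).

λ_1 = 17.4031,  λ_2 = 4.5969;  v_1 ≈ (0.4332, 0.9013)


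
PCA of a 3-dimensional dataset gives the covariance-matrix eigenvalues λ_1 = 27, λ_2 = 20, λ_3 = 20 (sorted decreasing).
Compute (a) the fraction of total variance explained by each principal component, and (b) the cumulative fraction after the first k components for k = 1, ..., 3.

Step 1 — total variance = trace(Sigma) = Σ λ_i = 27 + 20 + 20 = 67.

Step 2 — fraction explained by component i = λ_i / Σ λ:
  PC1: 27/67 = 0.403
  PC2: 20/67 = 0.2985
  PC3: 20/67 = 0.2985

Step 3 — cumulative fraction after k components = (λ_1 + ... + λ_k) / Σ λ:
  k = 1: 27/67 = 0.403
  k = 2: (27 + 20)/67 = 47/67 = 0.7015
  k = 3: (27 + 20 + 20)/67 = 67/67 = 1

Summary (fraction, with percent):

explained: PC1 0.403 (40.3%), PC2 0.2985 (29.85%), PC3 0.2985 (29.85%);  cumulative: 0.403, 0.7015, 1


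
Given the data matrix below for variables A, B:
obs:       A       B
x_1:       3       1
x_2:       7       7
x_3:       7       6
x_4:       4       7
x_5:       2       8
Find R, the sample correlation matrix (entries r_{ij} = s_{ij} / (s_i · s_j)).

Step 1 — column means:
  mean(A) = (3 + 7 + 7 + 4 + 2) / 5 = 23/5 = 4.6
  mean(B) = (1 + 7 + 6 + 7 + 8) / 5 = 29/5 = 5.8

Step 2 — sample variances and covariances s[i,j] = (1/(n-1)) · Σ_k (x_{k,i} - mean_i) · (x_{k,j} - mean_j), with n-1 = 4:
  s[A,A] = ((-1.6)·(-1.6) + (2.4)·(2.4) + (2.4)·(2.4) + (-0.6)·(-0.6) + (-2.6)·(-2.6)) / 4 = 21.2/4 = 5.3
  s[A,B] = ((-1.6)·(-4.8) + (2.4)·(1.2) + (2.4)·(0.2) + (-0.6)·(1.2) + (-2.6)·(2.2)) / 4 = 4.6/4 = 1.15
  s[B,B] = ((-4.8)·(-4.8) + (1.2)·(1.2) + (0.2)·(0.2) + (1.2)·(1.2) + (2.2)·(2.2)) / 4 = 30.8/4 = 7.7
  Sample standard deviations s_i = √(s[i,i]):
  s(A) = √(5.3) = 2.3022
  s(B) = √(7.7) = 2.7749

Step 3 — r_{ij} = s_{ij} / (s_i · s_j):
  r[A,A] = 1 (diagonal).
  r[A,B] = 1.15 / (2.3022 · 2.7749) = 1.15 / 6.3883 = 0.18
  r[B,B] = 1 (diagonal).

R is symmetric with unit diagonal. Assembling:

R = [[1, 0.18],
 [0.18, 1]]


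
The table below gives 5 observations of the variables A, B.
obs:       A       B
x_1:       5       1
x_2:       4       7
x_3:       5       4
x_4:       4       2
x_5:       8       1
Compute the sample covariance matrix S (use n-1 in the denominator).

Step 1 — column means:
  mean(A) = (5 + 4 + 5 + 4 + 8) / 5 = 26/5 = 5.2
  mean(B) = (1 + 7 + 4 + 2 + 1) / 5 = 15/5 = 3

Step 2 — sample covariance S[i,j] = (1/(n-1)) · Σ_k (x_{k,i} - mean_i) · (x_{k,j} - mean_j), with n-1 = 4.
  S[A,A] = ((-0.2)·(-0.2) + (-1.2)·(-1.2) + (-0.2)·(-0.2) + (-1.2)·(-1.2) + (2.8)·(2.8)) / 4 = 10.8/4 = 2.7
  S[A,B] = ((-0.2)·(-2) + (-1.2)·(4) + (-0.2)·(1) + (-1.2)·(-1) + (2.8)·(-2)) / 4 = -9/4 = -2.25
  S[B,B] = ((-2)·(-2) + (4)·(4) + (1)·(1) + (-1)·(-1) + (-2)·(-2)) / 4 = 26/4 = 6.5

S is symmetric (S[j,i] = S[i,j]). Assembling:

S = [[2.7, -2.25],
 [-2.25, 6.5]]


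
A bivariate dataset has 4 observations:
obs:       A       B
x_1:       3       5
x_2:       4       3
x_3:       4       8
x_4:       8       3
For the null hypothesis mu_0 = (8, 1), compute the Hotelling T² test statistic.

Step 1 — sample mean vector:
  mean(A) = (3 + 4 + 4 + 8) / 4 = 19/4 = 4.75
  mean(B) = (5 + 3 + 8 + 3) / 4 = 19/4 = 4.75
  x̄ = (4.75, 4.75),  deviation x̄ - mu_0 = (4.75, 4.75) - (8, 1) = (-3.25, 3.75).

Step 2 — sample covariance matrix, S[i,j] = (1/(n-1)) · Σ_k (x_{k,i} - mean_i) · (x_{k,j} - mean_j), divisor n-1 = 3:
  S[A,A] = ((-1.75)·(-1.75) + (-0.75)·(-0.75) + (-0.75)·(-0.75) + (3.25)·(3.25)) / 3 = 14.75/3 = 4.9167
  S[A,B] = ((-1.75)·(0.25) + (-0.75)·(-1.75) + (-0.75)·(3.25) + (3.25)·(-1.75)) / 3 = -7.25/3 = -2.4167
  S[B,B] = ((0.25)·(0.25) + (-1.75)·(-1.75) + (3.25)·(3.25) + (-1.75)·(-1.75)) / 3 = 16.75/3 = 5.5833
  S = [[4.9167, -2.4167],
 [-2.4167, 5.5833]].

Step 3 — invert S. det(S) = 4.9167·5.5833 - (-2.4167)² = 21.6111.
  S^{-1} = (1/det) · [[d, -b], [-b, a]] = [[0.2584, 0.1118],
 [0.1118, 0.2275]].

Step 4 — quadratic form (x̄ - mu_0)^T · S^{-1} · (x̄ - mu_0):
  S^{-1} · (x̄ - mu_0) = (-0.4203, 0.4897),
  (x̄ - mu_0)^T · [...] = (-3.25)·(-0.4203) + (3.75)·(0.4897) = 3.2024.

Step 5 — scale by n: T² = 4 · 3.2024 = 12.8098.

T² ≈ 12.8098
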